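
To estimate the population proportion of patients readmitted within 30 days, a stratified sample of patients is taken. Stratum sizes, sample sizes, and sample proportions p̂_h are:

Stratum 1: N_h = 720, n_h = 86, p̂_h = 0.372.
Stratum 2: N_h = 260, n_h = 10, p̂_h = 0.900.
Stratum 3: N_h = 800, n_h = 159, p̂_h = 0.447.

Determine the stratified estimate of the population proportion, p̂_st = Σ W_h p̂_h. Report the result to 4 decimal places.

p̂_st ≈ 0.4828

N = 1780; stratum weights W_h = N_h/N.
p̂_st = Σ W_h p̂_h = (720·0.372 + 260·0.900 + 800·0.447)/1780 = 0.48283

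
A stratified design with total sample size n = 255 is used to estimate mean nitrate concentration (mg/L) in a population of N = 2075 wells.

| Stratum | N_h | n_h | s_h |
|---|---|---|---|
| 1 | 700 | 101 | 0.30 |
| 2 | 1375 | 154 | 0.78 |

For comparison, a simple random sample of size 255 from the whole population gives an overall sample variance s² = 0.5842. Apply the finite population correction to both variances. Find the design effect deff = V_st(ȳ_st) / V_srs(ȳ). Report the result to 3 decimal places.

deff ≈ 0.810

V̂(ȳ_st) = Σ W_h² (1 − n_h/N_h) s_h²/n_h, with W_h = N_h/N and N = 2075:
  stratum 1: (700/2075)²·(1 − 101/700)·0.30²/101 = 8.6778e-05
  stratum 2: (1375/2075)²·(1 − 154/1375)·0.78²/154 = 0.00154046
V_st = 0.00162724
V_srs = (1 − 255/2075)·0.5842/255 = 0.00200944
deff = V_st / V_srs = 0.00162724/0.00200944 = 0.8098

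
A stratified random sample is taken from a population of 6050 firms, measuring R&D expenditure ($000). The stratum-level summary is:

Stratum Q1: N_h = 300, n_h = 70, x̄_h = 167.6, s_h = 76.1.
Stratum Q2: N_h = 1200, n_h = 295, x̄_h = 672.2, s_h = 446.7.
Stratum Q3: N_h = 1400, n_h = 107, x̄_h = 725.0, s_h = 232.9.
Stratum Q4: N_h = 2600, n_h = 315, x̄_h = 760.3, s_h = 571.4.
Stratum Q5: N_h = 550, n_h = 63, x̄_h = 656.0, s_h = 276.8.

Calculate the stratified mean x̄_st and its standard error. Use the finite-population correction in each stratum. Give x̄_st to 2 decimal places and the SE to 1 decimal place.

x̄_st = Σ W_h x̄_h = (300·167.6 + 1200·672.2 + 1400·725.0 + 2600·760.3 + 550·656.0)/6050 = 695.78512
V̂(x̄_st) = Σ W_h² (1 − n_h/N_h) s_h²/n_h, with W_h = N_h/N and N = 6050:
  stratum Q1: (300/6050)²·(1 − 70/300)·76.1²/70 = 0.155959
  stratum Q2: (1200/6050)²·(1 − 295/1200)·446.7²/295 = 20.0691
  stratum Q3: (1400/6050)²·(1 − 107/1400)·232.9²/107 = 25.071
  stratum Q4: (2600/6050)²·(1 − 315/2600)·571.4²/315 = 168.236
  stratum Q5: (550/6050)²·(1 − 63/550)·276.8²/63 = 8.89964
V̂(x̄_st) = 222.432
SE(x̄_st) = √222.432 = 14.9141

x̄_st ≈ 695.79, SE ≈ 14.9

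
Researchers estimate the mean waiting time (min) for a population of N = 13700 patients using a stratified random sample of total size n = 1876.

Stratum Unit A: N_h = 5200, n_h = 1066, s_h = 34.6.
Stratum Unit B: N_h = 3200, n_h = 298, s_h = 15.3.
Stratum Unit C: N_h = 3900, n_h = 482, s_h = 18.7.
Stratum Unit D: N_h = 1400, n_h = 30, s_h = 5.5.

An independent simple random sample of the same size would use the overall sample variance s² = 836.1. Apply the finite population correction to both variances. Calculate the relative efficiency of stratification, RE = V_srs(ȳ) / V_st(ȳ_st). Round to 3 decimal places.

V̂(ȳ_st) = Σ W_h² (1 − n_h/N_h) s_h²/n_h, with W_h = N_h/N and N = 13700:
  stratum Unit A: (5200/13700)²·(1 − 1066/5200)·34.6²/1066 = 0.128626
  stratum Unit B: (3200/13700)²·(1 − 298/3200)·15.3²/298 = 0.0388663
  stratum Unit C: (3900/13700)²·(1 − 482/3900)·18.7²/482 = 0.0515266
  stratum Unit D: (1400/13700)²·(1 − 30/1400)·5.5²/30 = 0.0103041
V_st = 0.229323
V_srs = (1 − 1876/13700)·836.1/1876 = 0.384653
Relative efficiency = V_srs / V_st = 0.384653/0.229323 = 1.6773

RE ≈ 1.677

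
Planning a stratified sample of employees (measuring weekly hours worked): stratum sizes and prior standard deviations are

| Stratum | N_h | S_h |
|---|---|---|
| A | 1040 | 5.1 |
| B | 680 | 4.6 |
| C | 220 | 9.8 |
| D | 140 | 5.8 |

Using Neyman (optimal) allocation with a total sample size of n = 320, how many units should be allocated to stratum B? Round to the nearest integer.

88

Neyman allocation: n_h = n · N_h S_h / Σ N_i S_i, with n = 320.
  stratum A: N_h·S_h = 1040·5.1 = 5304.00
  stratum B: N_h·S_h = 680·4.6 = 3128.00
  stratum C: N_h·S_h = 220·9.8 = 2156.00
  stratum D: N_h·S_h = 140·5.8 = 812.00
Σ N_h S_h = 11400.00
n for stratum B = 320·3128.00/11400.00 = 87.804 → 88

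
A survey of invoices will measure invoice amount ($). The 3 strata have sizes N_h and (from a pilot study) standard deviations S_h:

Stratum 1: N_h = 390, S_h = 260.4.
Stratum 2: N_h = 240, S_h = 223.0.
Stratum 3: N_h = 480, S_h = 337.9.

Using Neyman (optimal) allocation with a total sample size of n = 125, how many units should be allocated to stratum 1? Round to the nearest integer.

40

Neyman allocation: n_h = n · N_h S_h / Σ N_i S_i, with n = 125.
  stratum 1: N_h·S_h = 390·260.4 = 101556.00
  stratum 2: N_h·S_h = 240·223.0 = 53520.00
  stratum 3: N_h·S_h = 480·337.9 = 162192.00
Σ N_h S_h = 317268.00
n for stratum 1 = 125·101556.00/317268.00 = 40.012 → 40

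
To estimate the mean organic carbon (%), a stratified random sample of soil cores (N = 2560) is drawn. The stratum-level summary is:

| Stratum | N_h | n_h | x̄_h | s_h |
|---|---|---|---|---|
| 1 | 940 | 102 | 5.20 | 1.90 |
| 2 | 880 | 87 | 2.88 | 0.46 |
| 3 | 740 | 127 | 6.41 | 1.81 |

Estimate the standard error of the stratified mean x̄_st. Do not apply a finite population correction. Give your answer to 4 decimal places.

V̂(x̄_st) = Σ W_h² s_h²/n_h, with W_h = N_h/N and N = 2560:
  stratum 1: (940/2560)²·1.90²/102 = 0.00477181
  stratum 2: (880/2560)²·0.46²/87 = 0.000287397
  stratum 3: (740/2560)²·1.81²/127 = 0.00215544
V̂(x̄_st) = 0.00721465
SE(x̄_st) = √0.00721465 = 0.0849391

SE(x̄_st) ≈ 0.0849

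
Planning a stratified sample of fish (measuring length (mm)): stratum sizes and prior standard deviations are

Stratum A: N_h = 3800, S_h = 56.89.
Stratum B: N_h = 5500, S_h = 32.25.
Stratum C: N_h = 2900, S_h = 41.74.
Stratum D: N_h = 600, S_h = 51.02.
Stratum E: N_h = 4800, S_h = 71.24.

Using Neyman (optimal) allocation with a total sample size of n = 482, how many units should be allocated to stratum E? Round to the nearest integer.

Neyman allocation: n_h = n · N_h S_h / Σ N_i S_i, with n = 482.
  stratum A: N_h·S_h = 3800·56.89 = 216182.00
  stratum B: N_h·S_h = 5500·32.25 = 177375.00
  stratum C: N_h·S_h = 2900·41.74 = 121046.00
  stratum D: N_h·S_h = 600·51.02 = 30612.00
  stratum E: N_h·S_h = 4800·71.24 = 341952.00
Σ N_h S_h = 887167.00
n for stratum E = 482·341952.00/887167.00 = 185.783 → 186

186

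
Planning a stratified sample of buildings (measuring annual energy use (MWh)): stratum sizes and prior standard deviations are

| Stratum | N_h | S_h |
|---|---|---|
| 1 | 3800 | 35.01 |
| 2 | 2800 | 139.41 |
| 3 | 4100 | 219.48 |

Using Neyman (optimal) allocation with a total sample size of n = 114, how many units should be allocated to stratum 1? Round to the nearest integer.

11

Neyman allocation: n_h = n · N_h S_h / Σ N_i S_i, with n = 114.
  stratum 1: N_h·S_h = 3800·35.01 = 133038.00
  stratum 2: N_h·S_h = 2800·139.41 = 390348.00
  stratum 3: N_h·S_h = 4100·219.48 = 899868.00
Σ N_h S_h = 1423254.00
n for stratum 1 = 114·133038.00/1423254.00 = 10.656 → 11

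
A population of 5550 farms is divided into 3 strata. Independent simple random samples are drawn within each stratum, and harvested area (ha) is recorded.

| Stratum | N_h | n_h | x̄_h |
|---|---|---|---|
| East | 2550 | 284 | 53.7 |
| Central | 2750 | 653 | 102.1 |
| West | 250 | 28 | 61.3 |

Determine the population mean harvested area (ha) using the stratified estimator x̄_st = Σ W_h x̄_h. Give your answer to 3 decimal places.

N = Σ N_h = 5550. Stratum weights W_h = N_h/N.
x̄_st = (2550·53.7 + 2750·102.1 + 250·61.3) / 5550 = 78.02432

x̄_st ≈ 78.024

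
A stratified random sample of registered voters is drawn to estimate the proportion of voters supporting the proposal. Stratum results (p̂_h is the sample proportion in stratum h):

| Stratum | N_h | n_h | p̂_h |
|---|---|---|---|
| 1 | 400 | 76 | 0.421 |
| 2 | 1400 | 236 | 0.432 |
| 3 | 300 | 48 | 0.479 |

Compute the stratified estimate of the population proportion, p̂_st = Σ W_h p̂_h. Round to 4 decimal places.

p̂_st ≈ 0.4366

N = 2100; stratum weights W_h = N_h/N.
p̂_st = Σ W_h p̂_h = (400·0.421 + 1400·0.432 + 300·0.479)/2100 = 0.43662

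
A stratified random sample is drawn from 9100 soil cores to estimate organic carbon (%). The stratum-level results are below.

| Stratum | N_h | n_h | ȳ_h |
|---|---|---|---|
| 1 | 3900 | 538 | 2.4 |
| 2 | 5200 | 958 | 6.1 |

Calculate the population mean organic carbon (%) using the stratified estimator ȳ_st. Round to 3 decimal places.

ȳ_st ≈ 4.514

N = Σ N_h = 9100. Stratum weights W_h = N_h/N.
ȳ_st = (3900·2.4 + 5200·6.1) / 9100 = 4.51429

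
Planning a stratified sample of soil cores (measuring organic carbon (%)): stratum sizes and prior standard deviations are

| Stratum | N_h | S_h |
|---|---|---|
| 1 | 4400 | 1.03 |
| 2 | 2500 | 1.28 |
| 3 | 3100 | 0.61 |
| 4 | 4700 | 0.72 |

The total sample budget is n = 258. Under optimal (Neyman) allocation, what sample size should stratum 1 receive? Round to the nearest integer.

Neyman allocation: n_h = n · N_h S_h / Σ N_i S_i, with n = 258.
  stratum 1: N_h·S_h = 4400·1.03 = 4532.00
  stratum 2: N_h·S_h = 2500·1.28 = 3200.00
  stratum 3: N_h·S_h = 3100·0.61 = 1891.00
  stratum 4: N_h·S_h = 4700·0.72 = 3384.00
Σ N_h S_h = 13007.00
n for stratum 1 = 258·4532.00/13007.00 = 89.894 → 90

90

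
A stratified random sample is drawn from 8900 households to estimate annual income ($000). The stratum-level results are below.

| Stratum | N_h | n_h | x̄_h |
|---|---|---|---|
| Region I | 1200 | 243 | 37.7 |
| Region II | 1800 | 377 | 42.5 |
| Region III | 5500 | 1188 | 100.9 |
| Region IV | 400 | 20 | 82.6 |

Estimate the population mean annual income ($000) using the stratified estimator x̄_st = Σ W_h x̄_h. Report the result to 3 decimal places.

N = Σ N_h = 8900. Stratum weights W_h = N_h/N.
x̄_st = (1200·37.7 + 1800·42.5 + 5500·100.9 + 400·82.6) / 8900 = 79.74494

x̄_st ≈ 79.745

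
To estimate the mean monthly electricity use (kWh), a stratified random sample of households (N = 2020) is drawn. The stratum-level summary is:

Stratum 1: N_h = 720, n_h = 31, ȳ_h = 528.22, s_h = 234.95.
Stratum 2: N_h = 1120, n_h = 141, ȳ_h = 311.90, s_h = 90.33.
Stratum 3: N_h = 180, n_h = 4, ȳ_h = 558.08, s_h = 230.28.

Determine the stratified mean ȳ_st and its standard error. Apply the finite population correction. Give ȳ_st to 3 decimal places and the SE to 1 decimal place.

ȳ_st = Σ W_h ȳ_h = (720·528.22 + 1120·311.90 + 180·558.08)/2020 = 410.94099
V̂(ȳ_st) = Σ W_h² (1 − n_h/N_h) s_h²/n_h, with W_h = N_h/N and N = 2020:
  stratum 1: (720/2020)²·(1 − 31/720)·234.95²/31 = 216.49
  stratum 2: (1120/2020)²·(1 − 141/1120)·90.33²/141 = 15.5504
  stratum 3: (180/2020)²·(1 − 4/180)·230.28²/4 = 102.928
V̂(ȳ_st) = 334.969
SE(ȳ_st) = √334.969 = 18.3022

ȳ_st ≈ 410.941, SE ≈ 18.3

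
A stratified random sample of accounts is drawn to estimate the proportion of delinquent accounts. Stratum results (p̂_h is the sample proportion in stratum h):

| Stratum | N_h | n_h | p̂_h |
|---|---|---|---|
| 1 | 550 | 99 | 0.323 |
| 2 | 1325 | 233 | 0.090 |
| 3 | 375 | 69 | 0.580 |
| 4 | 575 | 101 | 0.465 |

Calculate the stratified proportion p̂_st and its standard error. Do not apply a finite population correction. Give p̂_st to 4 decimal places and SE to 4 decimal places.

N = 2825; stratum weights W_h = N_h/N.
p̂_st = Σ W_h p̂_h = (550·0.323 + 1325·0.090 + 375·0.580 + 575·0.465)/2825 = 0.27673
V̂(p̂_st) = Σ W_h² p̂_h(1−p̂_h)/(n_h−1):
  stratum 1: (550/2825)²·0.323·0.677/98 = 8.45773e-05
  stratum 2: (1325/2825)²·0.090·0.910/232 = 7.76588e-05
  stratum 3: (375/2825)²·0.580·0.420/68 = 6.31239e-05
  stratum 4: (575/2825)²·0.465·0.535/100 = 0.000103064
V̂(p̂_st) = 0.000328424; SE = √V̂ = 0.0181225

p̂_st ≈ 0.2767, SE ≈ 0.0181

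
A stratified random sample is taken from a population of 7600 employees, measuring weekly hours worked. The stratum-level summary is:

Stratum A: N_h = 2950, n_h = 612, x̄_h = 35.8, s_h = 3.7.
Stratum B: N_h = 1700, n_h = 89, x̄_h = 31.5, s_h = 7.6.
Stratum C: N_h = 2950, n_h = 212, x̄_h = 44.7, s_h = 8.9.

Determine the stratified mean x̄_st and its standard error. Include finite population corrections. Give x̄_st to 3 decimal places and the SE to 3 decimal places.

x̄_st = Σ W_h x̄_h = (2950·35.8 + 1700·31.5 + 2950·44.7)/7600 = 38.29276
V̂(x̄_st) = Σ W_h² (1 − n_h/N_h) s_h²/n_h, with W_h = N_h/N and N = 7600:
  stratum A: (2950/7600)²·(1 − 612/2950)·3.7²/612 = 0.00267111
  stratum B: (1700/7600)²·(1 − 89/1700)·7.6²/89 = 0.0307719
  stratum C: (2950/7600)²·(1 − 212/2950)·8.9²/212 = 0.0522483
V̂(x̄_st) = 0.0856913
SE(x̄_st) = √0.0856913 = 0.292731

x̄_st ≈ 38.293, SE ≈ 0.293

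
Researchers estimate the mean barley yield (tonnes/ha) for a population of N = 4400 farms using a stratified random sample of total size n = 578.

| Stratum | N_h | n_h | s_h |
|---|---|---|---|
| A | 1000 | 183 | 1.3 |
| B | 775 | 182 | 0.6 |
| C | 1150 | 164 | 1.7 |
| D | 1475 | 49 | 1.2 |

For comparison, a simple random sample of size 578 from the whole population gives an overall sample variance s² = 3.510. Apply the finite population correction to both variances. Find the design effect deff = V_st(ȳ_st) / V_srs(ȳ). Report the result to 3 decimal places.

deff ≈ 0.884

V̂(ȳ_st) = Σ W_h² (1 − n_h/N_h) s_h²/n_h, with W_h = N_h/N and N = 4400:
  stratum A: (1000/4400)²·(1 − 183/1000)·1.3²/183 = 0.00038972
  stratum B: (775/4400)²·(1 − 182/775)·0.6²/182 = 4.6955e-05
  stratum C: (1150/4400)²·(1 − 164/1150)·1.7²/164 = 0.0010321
  stratum D: (1475/4400)²·(1 − 49/1475)·1.2²/49 = 0.00319281
V_st = 0.00466159
V_srs = (1 − 578/4400)·3.510/578 = 0.00527494
deff = V_st / V_srs = 0.00466159/0.00527494 = 0.8837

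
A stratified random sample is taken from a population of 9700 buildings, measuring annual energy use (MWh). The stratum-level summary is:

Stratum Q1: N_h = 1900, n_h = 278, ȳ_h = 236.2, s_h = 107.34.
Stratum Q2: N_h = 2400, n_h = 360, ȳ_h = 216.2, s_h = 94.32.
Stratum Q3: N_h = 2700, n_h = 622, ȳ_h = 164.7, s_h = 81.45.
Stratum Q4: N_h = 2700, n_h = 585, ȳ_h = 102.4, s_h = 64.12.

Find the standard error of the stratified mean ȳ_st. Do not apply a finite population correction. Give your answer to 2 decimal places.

SE(ȳ_st) ≈ 2.12

V̂(ȳ_st) = Σ W_h² s_h²/n_h, with W_h = N_h/N and N = 9700:
  stratum Q1: (1900/9700)²·107.34²/278 = 1.59016
  stratum Q2: (2400/9700)²·94.32²/360 = 1.51281
  stratum Q3: (2700/9700)²·81.45²/622 = 0.826372
  stratum Q4: (2700/9700)²·64.12²/585 = 0.544522
V̂(ȳ_st) = 4.47387
SE(ȳ_st) = √4.47387 = 2.11515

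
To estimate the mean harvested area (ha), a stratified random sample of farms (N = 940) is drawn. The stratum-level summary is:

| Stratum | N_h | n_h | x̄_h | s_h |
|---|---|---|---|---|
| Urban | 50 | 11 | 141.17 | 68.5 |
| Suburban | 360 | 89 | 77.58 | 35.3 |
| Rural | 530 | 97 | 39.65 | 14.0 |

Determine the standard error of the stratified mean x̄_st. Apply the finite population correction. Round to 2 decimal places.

SE(x̄_st) ≈ 1.74

V̂(x̄_st) = Σ W_h² (1 − n_h/N_h) s_h²/n_h, with W_h = N_h/N and N = 940:
  stratum Urban: (50/940)²·(1 − 11/50)·68.5²/11 = 0.941385
  stratum Suburban: (360/940)²·(1 − 89/360)·35.3²/89 = 1.54588
  stratum Rural: (530/940)²·(1 − 97/530)·14.0²/97 = 0.524798
V̂(x̄_st) = 3.01206
SE(x̄_st) = √3.01206 = 1.73553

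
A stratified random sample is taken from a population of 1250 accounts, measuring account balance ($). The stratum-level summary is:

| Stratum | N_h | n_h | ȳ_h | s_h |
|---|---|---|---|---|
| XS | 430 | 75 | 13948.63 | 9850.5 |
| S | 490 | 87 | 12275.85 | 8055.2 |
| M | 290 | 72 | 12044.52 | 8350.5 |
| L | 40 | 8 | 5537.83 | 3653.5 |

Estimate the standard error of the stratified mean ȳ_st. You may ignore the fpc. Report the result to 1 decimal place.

SE(ȳ_st) ≈ 567.0

V̂(ȳ_st) = Σ W_h² s_h²/n_h, with W_h = N_h/N and N = 1250:
  stratum XS: (430/1250)²·9850.5²/75 = 153099
  stratum S: (490/1250)²·8055.2²/87 = 114606
  stratum M: (290/1250)²·8350.5²/72 = 52127.7
  stratum L: (40/1250)²·3653.5²/8 = 1708.55
V̂(ȳ_st) = 321541
SE(ȳ_st) = √321541 = 567.046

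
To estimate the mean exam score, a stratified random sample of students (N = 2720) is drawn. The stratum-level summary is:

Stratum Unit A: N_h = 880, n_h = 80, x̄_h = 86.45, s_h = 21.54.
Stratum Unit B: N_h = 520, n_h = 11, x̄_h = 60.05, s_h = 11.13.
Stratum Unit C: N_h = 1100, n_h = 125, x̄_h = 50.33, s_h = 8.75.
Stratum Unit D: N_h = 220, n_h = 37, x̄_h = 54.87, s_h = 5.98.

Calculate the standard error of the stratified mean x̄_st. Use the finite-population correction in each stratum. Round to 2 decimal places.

V̂(x̄_st) = Σ W_h² (1 − n_h/N_h) s_h²/n_h, with W_h = N_h/N and N = 2720:
  stratum Unit A: (880/2720)²·(1 − 80/880)·21.54²/80 = 0.551869
  stratum Unit B: (520/2720)²·(1 − 11/520)·11.13²/11 = 0.402885
  stratum Unit C: (1100/2720)²·(1 − 125/1100)·8.75²/125 = 0.0887903
  stratum Unit D: (220/2720)²·(1 − 37/220)·5.98²/37 = 0.0052594
V̂(x̄_st) = 1.0488
SE(x̄_st) = √1.0488 = 1.02411

SE(x̄_st) ≈ 1.02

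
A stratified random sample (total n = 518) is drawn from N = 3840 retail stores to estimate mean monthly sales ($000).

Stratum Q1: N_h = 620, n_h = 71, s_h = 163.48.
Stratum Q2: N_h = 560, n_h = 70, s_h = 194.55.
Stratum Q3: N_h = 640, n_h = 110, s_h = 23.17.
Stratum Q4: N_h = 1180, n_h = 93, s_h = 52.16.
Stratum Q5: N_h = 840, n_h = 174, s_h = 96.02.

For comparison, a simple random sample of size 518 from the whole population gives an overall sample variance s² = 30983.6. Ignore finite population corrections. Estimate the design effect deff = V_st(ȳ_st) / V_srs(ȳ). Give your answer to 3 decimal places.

deff ≈ 0.447

V̂(ȳ_st) = Σ W_h² s_h²/n_h, with W_h = N_h/N and N = 3840:
  stratum Q1: (620/3840)²·163.48²/71 = 9.81277
  stratum Q2: (560/3840)²·194.55²/70 = 11.4995
  stratum Q3: (640/3840)²·23.17²/110 = 0.135568
  stratum Q4: (1180/3840)²·52.16²/93 = 2.76245
  stratum Q5: (840/3840)²·96.02²/174 = 2.53554
V_st = 26.7458
V_srs = s²/n = 30983.6/518 = 59.8139
deff = V_st / V_srs = 26.7458/59.8139 = 0.4472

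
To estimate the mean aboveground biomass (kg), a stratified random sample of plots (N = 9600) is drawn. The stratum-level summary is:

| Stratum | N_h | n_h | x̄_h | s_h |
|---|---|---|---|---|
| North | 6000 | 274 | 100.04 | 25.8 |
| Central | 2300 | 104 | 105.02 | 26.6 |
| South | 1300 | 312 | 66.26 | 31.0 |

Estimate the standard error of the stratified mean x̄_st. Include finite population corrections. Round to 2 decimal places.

SE(x̄_st) ≈ 1.15

V̂(x̄_st) = Σ W_h² (1 − n_h/N_h) s_h²/n_h, with W_h = N_h/N and N = 9600:
  stratum North: (6000/9600)²·(1 − 274/6000)·25.8²/274 = 0.905626
  stratum Central: (2300/9600)²·(1 − 104/2300)·26.6²/104 = 0.372862
  stratum South: (1300/9600)²·(1 − 312/1300)·31.0²/312 = 0.0429266
V̂(x̄_st) = 1.32141
SE(x̄_st) = √1.32141 = 1.14953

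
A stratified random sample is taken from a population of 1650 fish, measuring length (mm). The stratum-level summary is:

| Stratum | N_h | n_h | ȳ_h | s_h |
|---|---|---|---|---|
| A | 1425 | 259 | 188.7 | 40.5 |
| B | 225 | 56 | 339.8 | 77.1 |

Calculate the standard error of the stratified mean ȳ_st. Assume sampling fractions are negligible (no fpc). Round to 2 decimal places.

SE(ȳ_st) ≈ 2.59

V̂(ȳ_st) = Σ W_h² s_h²/n_h, with W_h = N_h/N and N = 1650:
  stratum A: (1425/1650)²·40.5²/259 = 4.72359
  stratum B: (225/1650)²·77.1²/56 = 1.97387
V̂(ȳ_st) = 6.69746
SE(ȳ_st) = √6.69746 = 2.58794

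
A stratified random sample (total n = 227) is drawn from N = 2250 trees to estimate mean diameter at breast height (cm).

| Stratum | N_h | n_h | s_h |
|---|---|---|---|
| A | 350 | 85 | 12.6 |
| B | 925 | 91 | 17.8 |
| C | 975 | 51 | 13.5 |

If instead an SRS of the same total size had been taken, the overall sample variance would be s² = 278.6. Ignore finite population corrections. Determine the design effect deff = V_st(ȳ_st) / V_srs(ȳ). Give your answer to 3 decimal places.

deff ≈ 1.063

V̂(ȳ_st) = Σ W_h² s_h²/n_h, with W_h = N_h/N and N = 2250:
  stratum A: (350/2250)²·12.6²/85 = 0.0451953
  stratum B: (925/2250)²·17.8²/91 = 0.58846
  stratum C: (975/2250)²·13.5²/51 = 0.671029
V_st = 1.30468
V_srs = s²/n = 278.6/227 = 1.22731
deff = V_st / V_srs = 1.30468/1.22731 = 1.0630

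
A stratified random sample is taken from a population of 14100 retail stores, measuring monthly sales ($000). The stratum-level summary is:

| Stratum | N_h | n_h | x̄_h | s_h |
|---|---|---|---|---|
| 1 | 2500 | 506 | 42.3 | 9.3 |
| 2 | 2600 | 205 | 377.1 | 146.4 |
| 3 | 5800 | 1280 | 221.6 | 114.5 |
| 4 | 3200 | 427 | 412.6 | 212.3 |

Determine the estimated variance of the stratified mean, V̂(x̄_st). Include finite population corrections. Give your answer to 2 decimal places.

V̂(x̄_st) = Σ W_h² (1 − n_h/N_h) s_h²/n_h, with W_h = N_h/N and N = 14100:
  stratum 1: (2500/14100)²·(1 − 506/2500)·9.3²/506 = 0.0042859
  stratum 2: (2600/14100)²·(1 − 205/2600)·146.4²/205 = 3.27468
  stratum 3: (5800/14100)²·(1 − 1280/5800)·114.5²/1280 = 1.35061
  stratum 4: (3200/14100)²·(1 − 427/3200)·212.3²/427 = 4.71122
V̂(x̄_st) = 9.3408

V̂(x̄_st) ≈ 9.34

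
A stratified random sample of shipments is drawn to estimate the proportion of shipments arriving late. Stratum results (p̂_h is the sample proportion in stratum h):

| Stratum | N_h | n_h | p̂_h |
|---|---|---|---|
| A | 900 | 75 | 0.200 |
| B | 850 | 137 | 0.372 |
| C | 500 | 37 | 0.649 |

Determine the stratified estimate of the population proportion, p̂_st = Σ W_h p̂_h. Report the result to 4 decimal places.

N = 2250; stratum weights W_h = N_h/N.
p̂_st = Σ W_h p̂_h = (900·0.200 + 850·0.372 + 500·0.649)/2250 = 0.36476

p̂_st ≈ 0.3648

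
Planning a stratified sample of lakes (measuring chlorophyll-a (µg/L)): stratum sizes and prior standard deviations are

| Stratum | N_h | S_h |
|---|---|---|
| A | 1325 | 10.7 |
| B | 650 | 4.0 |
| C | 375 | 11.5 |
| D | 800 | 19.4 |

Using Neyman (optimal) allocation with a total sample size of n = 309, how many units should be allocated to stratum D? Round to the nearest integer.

131

Neyman allocation: n_h = n · N_h S_h / Σ N_i S_i, with n = 309.
  stratum A: N_h·S_h = 1325·10.7 = 14177.50
  stratum B: N_h·S_h = 650·4.0 = 2600.00
  stratum C: N_h·S_h = 375·11.5 = 4312.50
  stratum D: N_h·S_h = 800·19.4 = 15520.00
Σ N_h S_h = 36610.00
n for stratum D = 309·15520.00/36610.00 = 130.994 → 131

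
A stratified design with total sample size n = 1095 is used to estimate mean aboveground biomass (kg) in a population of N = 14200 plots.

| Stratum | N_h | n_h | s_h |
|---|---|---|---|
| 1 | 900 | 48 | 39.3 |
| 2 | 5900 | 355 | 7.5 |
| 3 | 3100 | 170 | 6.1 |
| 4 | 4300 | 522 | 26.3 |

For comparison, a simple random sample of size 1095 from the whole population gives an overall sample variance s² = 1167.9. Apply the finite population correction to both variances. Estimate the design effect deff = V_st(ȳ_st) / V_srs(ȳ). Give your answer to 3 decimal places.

V̂(ȳ_st) = Σ W_h² (1 − n_h/N_h) s_h²/n_h, with W_h = N_h/N and N = 14200:
  stratum 1: (900/14200)²·(1 − 48/900)·39.3²/48 = 0.122363
  stratum 2: (5900/14200)²·(1 − 355/5900)·7.5²/355 = 0.0257082
  stratum 3: (3100/14200)²·(1 − 170/3100)·6.1²/170 = 0.00985969
  stratum 4: (4300/14200)²·(1 − 522/4300)·26.3²/522 = 0.106757
V_st = 0.264687
V_srs = (1 − 1095/14200)·1167.9/1095 = 0.984329
deff = V_st / V_srs = 0.264687/0.984329 = 0.2689

deff ≈ 0.269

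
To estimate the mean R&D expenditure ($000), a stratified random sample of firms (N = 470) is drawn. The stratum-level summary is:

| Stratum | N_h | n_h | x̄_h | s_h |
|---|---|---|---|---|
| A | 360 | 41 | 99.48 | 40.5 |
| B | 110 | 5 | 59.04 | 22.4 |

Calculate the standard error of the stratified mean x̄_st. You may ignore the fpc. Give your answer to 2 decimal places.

V̂(x̄_st) = Σ W_h² s_h²/n_h, with W_h = N_h/N and N = 470:
  stratum A: (360/470)²·40.5²/41 = 23.4712
  stratum B: (110/470)²·22.4²/5 = 5.49687
V̂(x̄_st) = 28.9681
SE(x̄_st) = √28.9681 = 5.3822

SE(x̄_st) ≈ 5.38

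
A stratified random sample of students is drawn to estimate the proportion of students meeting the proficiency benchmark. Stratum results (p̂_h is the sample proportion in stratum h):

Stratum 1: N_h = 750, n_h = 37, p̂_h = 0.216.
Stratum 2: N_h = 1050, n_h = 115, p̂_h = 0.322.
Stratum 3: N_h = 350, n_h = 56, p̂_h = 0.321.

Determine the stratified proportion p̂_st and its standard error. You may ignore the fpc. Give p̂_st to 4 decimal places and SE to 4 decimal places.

N = 2150; stratum weights W_h = N_h/N.
p̂_st = Σ W_h p̂_h = (750·0.216 + 1050·0.322 + 350·0.321)/2150 = 0.28486
V̂(p̂_st) = Σ W_h² p̂_h(1−p̂_h)/(n_h−1):
  stratum 1: (750/2150)²·0.216·0.784/36 = 0.000572418
  stratum 2: (1050/2150)²·0.322·0.678/114 = 0.000456754
  stratum 3: (350/2150)²·0.321·0.679/55 = 0.00010502
V̂(p̂_st) = 0.00113419; SE = √V̂ = 0.0336778

p̂_st ≈ 0.2849, SE ≈ 0.0337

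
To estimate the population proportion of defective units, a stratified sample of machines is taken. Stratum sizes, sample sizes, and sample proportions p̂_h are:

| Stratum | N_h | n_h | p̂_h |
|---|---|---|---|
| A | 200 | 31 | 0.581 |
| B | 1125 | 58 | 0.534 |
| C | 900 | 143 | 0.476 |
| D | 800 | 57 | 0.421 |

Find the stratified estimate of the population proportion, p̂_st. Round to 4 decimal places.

p̂_st ≈ 0.4900

N = 3025; stratum weights W_h = N_h/N.
p̂_st = Σ W_h p̂_h = (200·0.581 + 1125·0.534 + 900·0.476 + 800·0.421)/3025 = 0.48997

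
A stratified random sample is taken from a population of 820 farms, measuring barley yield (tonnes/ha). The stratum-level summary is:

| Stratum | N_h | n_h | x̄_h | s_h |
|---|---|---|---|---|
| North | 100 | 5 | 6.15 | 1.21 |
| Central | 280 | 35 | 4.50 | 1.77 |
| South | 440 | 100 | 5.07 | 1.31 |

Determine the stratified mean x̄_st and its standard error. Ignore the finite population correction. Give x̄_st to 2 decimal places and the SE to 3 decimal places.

x̄_st ≈ 5.01, SE ≈ 0.140

x̄_st = Σ W_h x̄_h = (100·6.15 + 280·4.50 + 440·5.07)/820 = 5.00707
V̂(x̄_st) = Σ W_h² s_h²/n_h, with W_h = N_h/N and N = 820:
  stratum North: (100/820)²·1.21²/5 = 0.00435485
  stratum Central: (280/820)²·1.77²/35 = 0.0104368
  stratum South: (440/820)²·1.31²/100 = 0.00494106
V̂(x̄_st) = 0.0197327
SE(x̄_st) = √0.0197327 = 0.140473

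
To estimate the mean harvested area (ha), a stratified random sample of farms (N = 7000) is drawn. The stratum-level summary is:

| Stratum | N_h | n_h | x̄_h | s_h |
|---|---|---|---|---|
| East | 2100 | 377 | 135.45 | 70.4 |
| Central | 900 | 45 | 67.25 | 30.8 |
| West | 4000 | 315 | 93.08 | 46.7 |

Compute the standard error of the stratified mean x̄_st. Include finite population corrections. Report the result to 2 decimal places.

SE(x̄_st) ≈ 1.84

V̂(x̄_st) = Σ W_h² (1 − n_h/N_h) s_h²/n_h, with W_h = N_h/N and N = 7000:
  stratum East: (2100/7000)²·(1 − 377/2100)·70.4²/377 = 0.970761
  stratum Central: (900/7000)²·(1 − 45/900)·30.8²/45 = 0.331056
  stratum West: (4000/7000)²·(1 − 315/4000)·46.7²/315 = 2.08269
V̂(x̄_st) = 3.38451
SE(x̄_st) = √3.38451 = 1.8397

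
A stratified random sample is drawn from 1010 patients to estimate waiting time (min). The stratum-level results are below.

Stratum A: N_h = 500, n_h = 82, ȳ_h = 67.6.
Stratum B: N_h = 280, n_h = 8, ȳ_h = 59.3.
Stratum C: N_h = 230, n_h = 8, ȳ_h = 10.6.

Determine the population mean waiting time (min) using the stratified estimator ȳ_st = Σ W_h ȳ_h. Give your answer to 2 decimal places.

N = Σ N_h = 1010. Stratum weights W_h = N_h/N.
ȳ_st = (500·67.6 + 280·59.3 + 230·10.6) / 1010 = 52.3188

ȳ_st ≈ 52.32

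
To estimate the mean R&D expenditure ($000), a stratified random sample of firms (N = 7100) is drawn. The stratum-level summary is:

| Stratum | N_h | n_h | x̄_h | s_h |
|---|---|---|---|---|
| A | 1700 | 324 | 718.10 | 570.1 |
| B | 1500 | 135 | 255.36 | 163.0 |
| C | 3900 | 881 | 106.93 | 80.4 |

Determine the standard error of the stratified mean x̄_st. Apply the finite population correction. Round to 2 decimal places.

V̂(x̄_st) = Σ W_h² (1 − n_h/N_h) s_h²/n_h, with W_h = N_h/N and N = 7100:
  stratum A: (1700/7100)²·(1 − 324/1700)·570.1²/324 = 46.5487
  stratum B: (1500/7100)²·(1 − 135/1500)·163.0²/135 = 7.99371
  stratum C: (3900/7100)²·(1 − 881/3900)·80.4²/881 = 1.71375
V̂(x̄_st) = 56.2562
SE(x̄_st) = √56.2562 = 7.50041

SE(x̄_st) ≈ 7.50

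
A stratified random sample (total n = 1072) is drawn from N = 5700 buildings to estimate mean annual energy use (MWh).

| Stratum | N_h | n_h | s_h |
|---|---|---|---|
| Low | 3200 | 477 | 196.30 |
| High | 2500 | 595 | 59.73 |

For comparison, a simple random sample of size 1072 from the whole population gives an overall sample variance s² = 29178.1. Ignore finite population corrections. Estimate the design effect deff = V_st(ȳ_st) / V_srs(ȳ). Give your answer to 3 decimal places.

deff ≈ 0.978

V̂(ȳ_st) = Σ W_h² s_h²/n_h, with W_h = N_h/N and N = 5700:
  stratum Low: (3200/5700)²·196.30²/477 = 25.4608
  stratum High: (2500/5700)²·59.73²/595 = 1.15345
V_st = 26.6143
V_srs = s²/n = 29178.1/1072 = 27.2184
deff = V_st / V_srs = 26.6143/27.2184 = 0.9778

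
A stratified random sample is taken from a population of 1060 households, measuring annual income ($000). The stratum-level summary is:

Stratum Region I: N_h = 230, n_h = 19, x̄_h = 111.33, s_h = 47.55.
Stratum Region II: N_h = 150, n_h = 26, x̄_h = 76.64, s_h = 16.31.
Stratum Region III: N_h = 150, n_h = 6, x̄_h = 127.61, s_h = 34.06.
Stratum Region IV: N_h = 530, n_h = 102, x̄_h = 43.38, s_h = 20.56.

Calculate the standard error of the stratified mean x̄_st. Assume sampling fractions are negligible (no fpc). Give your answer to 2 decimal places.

SE(x̄_st) ≈ 3.27

V̂(x̄_st) = Σ W_h² s_h²/n_h, with W_h = N_h/N and N = 1060:
  stratum Region I: (230/1060)²·47.55²/19 = 5.60262
  stratum Region II: (150/1060)²·16.31²/26 = 0.204883
  stratum Region III: (150/1060)²·34.06²/6 = 3.87176
  stratum Region IV: (530/1060)²·20.56²/102 = 1.03606
V̂(x̄_st) = 10.7153
SE(x̄_st) = √10.7153 = 3.27343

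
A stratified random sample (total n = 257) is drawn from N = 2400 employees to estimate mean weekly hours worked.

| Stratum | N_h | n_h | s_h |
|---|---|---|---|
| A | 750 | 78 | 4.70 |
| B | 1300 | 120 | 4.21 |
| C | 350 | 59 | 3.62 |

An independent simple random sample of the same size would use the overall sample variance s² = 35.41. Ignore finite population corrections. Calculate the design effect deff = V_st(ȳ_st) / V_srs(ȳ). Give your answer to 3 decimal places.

deff ≈ 0.550

V̂(ȳ_st) = Σ W_h² s_h²/n_h, with W_h = N_h/N and N = 2400:
  stratum A: (750/2400)²·4.70²/78 = 0.0276568
  stratum B: (1300/2400)²·4.21²/120 = 0.0433358
  stratum C: (350/2400)²·3.62²/59 = 0.00472366
V_st = 0.0757162
V_srs = s²/n = 35.41/257 = 0.137782
deff = V_st / V_srs = 0.0757162/0.137782 = 0.5495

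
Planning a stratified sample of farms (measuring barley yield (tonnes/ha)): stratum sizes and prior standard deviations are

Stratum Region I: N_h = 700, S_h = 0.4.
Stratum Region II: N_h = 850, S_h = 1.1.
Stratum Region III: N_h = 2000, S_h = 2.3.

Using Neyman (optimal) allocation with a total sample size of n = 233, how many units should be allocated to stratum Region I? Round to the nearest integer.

11

Neyman allocation: n_h = n · N_h S_h / Σ N_i S_i, with n = 233.
  stratum Region I: N_h·S_h = 700·0.4 = 280.00
  stratum Region II: N_h·S_h = 850·1.1 = 935.00
  stratum Region III: N_h·S_h = 2000·2.3 = 4600.00
Σ N_h S_h = 5815.00
n for stratum Region I = 233·280.00/5815.00 = 11.219 → 11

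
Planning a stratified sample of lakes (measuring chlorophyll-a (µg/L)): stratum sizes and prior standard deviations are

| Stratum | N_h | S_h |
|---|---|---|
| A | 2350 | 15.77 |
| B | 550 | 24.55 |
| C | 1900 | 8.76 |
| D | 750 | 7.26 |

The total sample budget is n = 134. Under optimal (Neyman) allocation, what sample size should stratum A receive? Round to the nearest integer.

68

Neyman allocation: n_h = n · N_h S_h / Σ N_i S_i, with n = 134.
  stratum A: N_h·S_h = 2350·15.77 = 37059.50
  stratum B: N_h·S_h = 550·24.55 = 13502.50
  stratum C: N_h·S_h = 1900·8.76 = 16644.00
  stratum D: N_h·S_h = 750·7.26 = 5445.00
Σ N_h S_h = 72651.00
n for stratum A = 134·37059.50/72651.00 = 68.354 → 68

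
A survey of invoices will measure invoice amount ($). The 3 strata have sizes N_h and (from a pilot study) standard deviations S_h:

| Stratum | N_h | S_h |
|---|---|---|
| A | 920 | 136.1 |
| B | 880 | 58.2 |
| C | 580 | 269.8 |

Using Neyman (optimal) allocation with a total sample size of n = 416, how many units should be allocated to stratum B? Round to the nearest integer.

64

Neyman allocation: n_h = n · N_h S_h / Σ N_i S_i, with n = 416.
  stratum A: N_h·S_h = 920·136.1 = 125212.00
  stratum B: N_h·S_h = 880·58.2 = 51216.00
  stratum C: N_h·S_h = 580·269.8 = 156484.00
Σ N_h S_h = 332912.00
n for stratum B = 416·51216.00/332912.00 = 63.998 → 64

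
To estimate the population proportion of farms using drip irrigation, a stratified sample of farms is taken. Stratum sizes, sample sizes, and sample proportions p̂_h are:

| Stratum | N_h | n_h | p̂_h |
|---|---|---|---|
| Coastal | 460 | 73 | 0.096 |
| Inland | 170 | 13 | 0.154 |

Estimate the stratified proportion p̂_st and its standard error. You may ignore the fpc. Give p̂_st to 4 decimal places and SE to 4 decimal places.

p̂_st ≈ 0.1117, SE ≈ 0.0379

N = 630; stratum weights W_h = N_h/N.
p̂_st = Σ W_h p̂_h = (460·0.096 + 170·0.154)/630 = 0.11165
V̂(p̂_st) = Σ W_h² p̂_h(1−p̂_h)/(n_h−1):
  stratum Coastal: (460/630)²·0.096·0.904/72 = 0.000642601
  stratum Inland: (170/630)²·0.154·0.846/12 = 0.000790545
V̂(p̂_st) = 0.00143315; SE = √V̂ = 0.0378569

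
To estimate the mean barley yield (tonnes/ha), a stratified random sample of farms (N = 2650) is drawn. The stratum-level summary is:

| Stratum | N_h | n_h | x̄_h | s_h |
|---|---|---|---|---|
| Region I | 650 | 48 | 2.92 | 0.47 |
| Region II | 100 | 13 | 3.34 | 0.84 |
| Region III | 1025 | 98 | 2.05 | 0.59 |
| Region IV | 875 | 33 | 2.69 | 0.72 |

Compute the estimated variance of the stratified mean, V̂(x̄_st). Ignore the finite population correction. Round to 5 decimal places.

V̂(x̄_st) = Σ W_h² s_h²/n_h, with W_h = N_h/N and N = 2650:
  stratum Region I: (650/2650)²·0.47²/48 = 0.000276879
  stratum Region II: (100/2650)²·0.84²/13 = 7.729e-05
  stratum Region III: (1025/2650)²·0.59²/98 = 0.000531415
  stratum Region IV: (875/2650)²·0.72²/33 = 0.00171268
V̂(x̄_st) = 0.00259826

V̂(x̄_st) ≈ 0.00260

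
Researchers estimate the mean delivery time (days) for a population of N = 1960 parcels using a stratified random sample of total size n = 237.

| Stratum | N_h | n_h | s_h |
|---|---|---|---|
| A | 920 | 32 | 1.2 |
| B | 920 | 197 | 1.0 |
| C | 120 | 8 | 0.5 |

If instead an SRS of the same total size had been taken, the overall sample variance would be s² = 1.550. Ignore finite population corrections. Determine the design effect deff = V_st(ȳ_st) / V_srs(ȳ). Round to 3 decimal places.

deff ≈ 1.705

V̂(ȳ_st) = Σ W_h² s_h²/n_h, with W_h = N_h/N and N = 1960:
  stratum A: (920/1960)²·1.2²/32 = 0.00991462
  stratum B: (920/1960)²·1.0²/197 = 0.0011184
  stratum C: (120/1960)²·0.5²/8 = 0.000117139
V_st = 0.0111502
V_srs = s²/n = 1.550/237 = 0.00654008
deff = V_st / V_srs = 0.0111502/0.00654008 = 1.7049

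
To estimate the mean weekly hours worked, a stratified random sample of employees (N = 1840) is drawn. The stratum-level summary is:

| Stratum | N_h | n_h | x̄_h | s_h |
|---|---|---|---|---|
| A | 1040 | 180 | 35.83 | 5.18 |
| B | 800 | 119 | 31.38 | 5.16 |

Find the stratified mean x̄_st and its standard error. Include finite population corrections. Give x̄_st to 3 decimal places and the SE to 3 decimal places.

x̄_st = Σ W_h x̄_h = (1040·35.83 + 800·31.38)/1840 = 33.89522
V̂(x̄_st) = Σ W_h² (1 − n_h/N_h) s_h²/n_h, with W_h = N_h/N and N = 1840:
  stratum A: (1040/1840)²·(1 − 180/1040)·5.18²/180 = 0.0393807
  stratum B: (800/1840)²·(1 − 119/800)·5.16²/119 = 0.0360043
V̂(x̄_st) = 0.0753849
SE(x̄_st) = √0.0753849 = 0.274563

x̄_st ≈ 33.895, SE ≈ 0.275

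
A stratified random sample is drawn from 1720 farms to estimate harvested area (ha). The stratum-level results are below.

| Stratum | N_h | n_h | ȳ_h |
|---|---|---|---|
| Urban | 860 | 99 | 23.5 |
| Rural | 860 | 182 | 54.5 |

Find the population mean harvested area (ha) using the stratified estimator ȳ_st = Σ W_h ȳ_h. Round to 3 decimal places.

N = Σ N_h = 1720. Stratum weights W_h = N_h/N.
ȳ_st = (860·23.5 + 860·54.5) / 1720 = 39.00000

ȳ_st ≈ 39.000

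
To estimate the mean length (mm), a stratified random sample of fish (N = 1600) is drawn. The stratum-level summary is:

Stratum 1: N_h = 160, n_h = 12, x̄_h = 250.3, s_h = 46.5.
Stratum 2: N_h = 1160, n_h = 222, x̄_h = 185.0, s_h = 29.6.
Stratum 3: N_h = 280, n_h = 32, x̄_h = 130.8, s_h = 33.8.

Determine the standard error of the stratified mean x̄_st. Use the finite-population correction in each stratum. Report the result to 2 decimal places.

V̂(x̄_st) = Σ W_h² (1 − n_h/N_h) s_h²/n_h, with W_h = N_h/N and N = 1600:
  stratum 1: (160/1600)²·(1 − 12/160)·46.5²/12 = 1.66673
  stratum 2: (1160/1600)²·(1 − 222/1160)·29.6²/222 = 1.67746
  stratum 3: (280/1600)²·(1 − 32/280)·33.8²/32 = 0.968396
V̂(x̄_st) = 4.31259
SE(x̄_st) = √4.31259 = 2.07668

SE(x̄_st) ≈ 2.08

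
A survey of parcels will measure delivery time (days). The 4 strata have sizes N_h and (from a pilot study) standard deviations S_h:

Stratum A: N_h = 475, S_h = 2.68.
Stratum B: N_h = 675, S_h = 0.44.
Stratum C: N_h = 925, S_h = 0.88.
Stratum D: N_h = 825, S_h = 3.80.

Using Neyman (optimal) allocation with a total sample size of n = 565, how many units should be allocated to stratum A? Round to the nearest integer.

130

Neyman allocation: n_h = n · N_h S_h / Σ N_i S_i, with n = 565.
  stratum A: N_h·S_h = 475·2.68 = 1273.00
  stratum B: N_h·S_h = 675·0.44 = 297.00
  stratum C: N_h·S_h = 925·0.88 = 814.00
  stratum D: N_h·S_h = 825·3.80 = 3135.00
Σ N_h S_h = 5519.00
n for stratum A = 565·1273.00/5519.00 = 130.322 → 130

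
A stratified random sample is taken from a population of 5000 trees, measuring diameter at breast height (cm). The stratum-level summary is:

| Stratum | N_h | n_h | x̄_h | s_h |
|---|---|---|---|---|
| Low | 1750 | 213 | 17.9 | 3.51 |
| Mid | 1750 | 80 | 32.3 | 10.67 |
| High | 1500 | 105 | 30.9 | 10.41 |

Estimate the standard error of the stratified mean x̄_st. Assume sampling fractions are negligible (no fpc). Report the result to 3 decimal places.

SE(x̄_st) ≈ 0.524

V̂(x̄_st) = Σ W_h² s_h²/n_h, with W_h = N_h/N and N = 5000:
  stratum Low: (1750/5000)²·3.51²/213 = 0.0070855
  stratum Mid: (1750/5000)²·10.67²/80 = 0.174331
  stratum High: (1500/5000)²·10.41²/105 = 0.0928869
V̂(x̄_st) = 0.274304
SE(x̄_st) = √0.274304 = 0.52374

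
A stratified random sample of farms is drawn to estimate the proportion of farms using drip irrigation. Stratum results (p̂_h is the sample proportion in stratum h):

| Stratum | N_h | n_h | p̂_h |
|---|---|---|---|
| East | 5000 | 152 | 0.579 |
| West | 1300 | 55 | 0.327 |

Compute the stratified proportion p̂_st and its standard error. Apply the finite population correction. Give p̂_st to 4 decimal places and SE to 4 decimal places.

p̂_st ≈ 0.5270, SE ≈ 0.0339

N = 6300; stratum weights W_h = N_h/N.
p̂_st = Σ W_h p̂_h = (5000·0.579 + 1300·0.327)/6300 = 0.52700
V̂(p̂_st) = Σ W_h² (1 − n_h/N_h) p̂_h(1−p̂_h)/(n_h−1):
  stratum East: (5000/6300)²·(1 − 152/5000)·0.579·0.421/151 = 0.000985905
  stratum West: (1300/6300)²·(1 − 55/1300)·0.327·0.673/54 = 0.000166188
V̂(p̂_st) = 0.00115209; SE = √V̂ = 0.0339425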